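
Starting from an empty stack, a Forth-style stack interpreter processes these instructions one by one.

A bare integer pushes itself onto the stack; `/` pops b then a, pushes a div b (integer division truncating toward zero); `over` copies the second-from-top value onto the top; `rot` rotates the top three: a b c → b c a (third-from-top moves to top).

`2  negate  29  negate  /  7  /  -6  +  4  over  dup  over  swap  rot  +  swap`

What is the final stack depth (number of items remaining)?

4

2      → [2]
negate → [-2]
29     → [-2, 29]
negate → [-2, -29]
/      → [0]
7      → [0, 7]
/      → [0]
-6     → [0, -6]
+      → [-6]
4      → [-6, 4]
over   → [-6, 4, -6]
dup    → [-6, 4, -6, -6]
over   → [-6, 4, -6, -6, -6]
swap   → [-6, 4, -6, -6, -6]
rot    → [-6, 4, -6, -6, -6]
+      → [-6, 4, -6, -12]
swap   → [-6, 4, -12, -6]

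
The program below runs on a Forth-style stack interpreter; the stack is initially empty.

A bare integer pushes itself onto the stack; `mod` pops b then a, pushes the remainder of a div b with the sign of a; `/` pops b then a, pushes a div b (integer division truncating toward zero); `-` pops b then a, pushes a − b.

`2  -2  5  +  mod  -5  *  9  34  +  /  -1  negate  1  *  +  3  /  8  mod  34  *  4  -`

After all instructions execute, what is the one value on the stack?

-4

2      -> [2]
-2     -> [2, -2]
5      -> [2, -2, 5]
+      -> [2, 3]
mod    -> [2]
-5     -> [2, -5]
*      -> [-10]
9      -> [-10, 9]
34     -> [-10, 9, 34]
+      -> [-10, 43]
/      -> [0]
-1     -> [0, -1]
negate -> [0, 1]
1      -> [0, 1, 1]
*      -> [0, 1]
+      -> [1]
3      -> [1, 3]
/      -> [0]
8      -> [0, 8]
mod    -> [0]
34     -> [0, 34]
*      -> [0]
4      -> [0, 4]
-      -> [-4]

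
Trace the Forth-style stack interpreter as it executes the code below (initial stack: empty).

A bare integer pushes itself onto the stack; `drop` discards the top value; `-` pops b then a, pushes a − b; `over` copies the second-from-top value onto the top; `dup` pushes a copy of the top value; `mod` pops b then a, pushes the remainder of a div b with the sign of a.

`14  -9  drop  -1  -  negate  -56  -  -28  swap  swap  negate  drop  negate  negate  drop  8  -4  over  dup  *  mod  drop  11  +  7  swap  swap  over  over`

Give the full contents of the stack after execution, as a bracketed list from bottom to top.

[19, 7, 19, 7]

14     : 14
-9     : 14 -9
drop   : 14
-1     : 14 -1
-      : 15
negate : -15
-56    : -15 -56
-      : 41
-28    : 41 -28
swap   : -28 41
swap   : 41 -28
negate : 41 28
drop   : 41
negate : -41
negate : 41
drop   : (empty)
8      : 8
-4     : 8 -4
over   : 8 -4 8
dup    : 8 -4 8 8
*      : 8 -4 64
mod    : 8 -4
drop   : 8
11     : 8 11
+      : 19
7      : 19 7
swap   : 7 19
swap   : 19 7
over   : 19 7 19
over   : 19 7 19 7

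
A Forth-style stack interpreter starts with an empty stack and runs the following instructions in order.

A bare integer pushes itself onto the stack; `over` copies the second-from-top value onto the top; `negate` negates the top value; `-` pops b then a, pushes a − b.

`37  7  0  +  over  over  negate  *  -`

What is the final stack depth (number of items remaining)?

37      [37]
7       [37, 7]
0       [37, 7, 0]
+       [37, 7]
over    [37, 7, 37]
over    [37, 7, 37, 7]
negate  [37, 7, 37, -7]
*       [37, 7, -259]
-       [37, 266]

2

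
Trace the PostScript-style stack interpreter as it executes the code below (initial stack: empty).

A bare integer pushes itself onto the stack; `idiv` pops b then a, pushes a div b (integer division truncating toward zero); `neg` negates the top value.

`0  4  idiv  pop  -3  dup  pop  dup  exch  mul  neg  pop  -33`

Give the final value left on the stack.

0    → 0
4    → 0 4
idiv → 0
pop  → (empty)
-3   → -3
dup  → -3 -3
pop  → -3
dup  → -3 -3
exch → -3 -3
mul  → 9
neg  → -9
pop  → (empty)
-33  → -33

-33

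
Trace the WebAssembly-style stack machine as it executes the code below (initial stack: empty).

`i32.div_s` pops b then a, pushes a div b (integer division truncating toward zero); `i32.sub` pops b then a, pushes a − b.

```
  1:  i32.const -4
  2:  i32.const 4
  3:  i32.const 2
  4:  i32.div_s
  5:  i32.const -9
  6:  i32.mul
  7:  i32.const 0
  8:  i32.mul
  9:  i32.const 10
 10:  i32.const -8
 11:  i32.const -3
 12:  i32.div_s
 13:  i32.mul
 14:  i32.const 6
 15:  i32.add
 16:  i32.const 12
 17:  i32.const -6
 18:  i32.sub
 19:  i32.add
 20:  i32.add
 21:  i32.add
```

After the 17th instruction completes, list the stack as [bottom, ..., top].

[-4, 0, 26, 12, -6]

i32.const -4  -4
i32.const 4   -4 4
i32.const 2   -4 4 2
i32.div_s     -4 2
i32.const -9  -4 2 -9
i32.mul       -4 -18
i32.const 0   -4 -18 0
i32.mul       -4 0
i32.const 10  -4 0 10
i32.const -8  -4 0 10 -8
i32.const -3  -4 0 10 -8 -3
i32.div_s     -4 0 10 2
i32.mul       -4 0 20
i32.const 6   -4 0 20 6
i32.add       -4 0 26
i32.const 12  -4 0 26 12
i32.const -6  -4 0 26 12 -6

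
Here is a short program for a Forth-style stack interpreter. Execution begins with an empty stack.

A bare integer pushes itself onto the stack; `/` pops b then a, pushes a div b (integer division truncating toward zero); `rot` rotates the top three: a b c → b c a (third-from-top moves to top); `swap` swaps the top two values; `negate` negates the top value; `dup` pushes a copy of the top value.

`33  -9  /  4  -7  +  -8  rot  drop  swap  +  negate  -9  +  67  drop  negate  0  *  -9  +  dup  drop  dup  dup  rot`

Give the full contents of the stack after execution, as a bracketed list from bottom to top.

33      33
-9      33 -9
/       -3
4       -3 4
-7      -3 4 -7
+       -3 -3
-8      -3 -3 -8
rot     -3 -8 -3
drop    -3 -8
swap    -8 -3
+       -11
negate  11
-9      11 -9
+       2
67      2 67
drop    2
negate  -2
0       -2 0
*       0
-9      0 -9
+       -9
dup     -9 -9
drop    -9
dup     -9 -9
dup     -9 -9 -9
rot     -9 -9 -9

[-9, -9, -9]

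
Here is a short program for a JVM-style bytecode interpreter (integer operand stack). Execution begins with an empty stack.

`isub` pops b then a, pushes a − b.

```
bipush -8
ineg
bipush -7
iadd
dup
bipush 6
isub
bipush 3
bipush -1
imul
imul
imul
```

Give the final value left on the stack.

15

bipush -8 : -8
ineg      : 8
bipush -7 : 8 -7
iadd      : 1
dup       : 1 1
bipush 6  : 1 1 6
isub      : 1 -5
bipush 3  : 1 -5 3
bipush -1 : 1 -5 3 -1
imul      : 1 -5 -3
imul      : 1 15
imul      : 15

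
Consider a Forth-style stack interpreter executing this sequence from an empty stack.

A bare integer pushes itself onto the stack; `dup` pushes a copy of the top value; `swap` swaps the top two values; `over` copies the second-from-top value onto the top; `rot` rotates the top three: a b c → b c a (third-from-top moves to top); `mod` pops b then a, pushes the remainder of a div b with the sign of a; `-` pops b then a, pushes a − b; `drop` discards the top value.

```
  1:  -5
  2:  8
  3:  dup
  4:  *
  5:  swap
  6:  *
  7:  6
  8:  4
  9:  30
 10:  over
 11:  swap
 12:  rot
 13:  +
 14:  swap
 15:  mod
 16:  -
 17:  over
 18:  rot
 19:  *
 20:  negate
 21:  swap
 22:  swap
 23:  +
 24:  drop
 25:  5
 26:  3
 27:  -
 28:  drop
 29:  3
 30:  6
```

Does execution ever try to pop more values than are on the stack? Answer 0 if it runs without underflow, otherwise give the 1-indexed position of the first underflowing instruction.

0

-5     → [-5]
8      → [-5, 8]
dup    → [-5, 8, 8]
*      → [-5, 64]
swap   → [64, -5]
*      → [-320]
6      → [-320, 6]
4      → [-320, 6, 4]
30     → [-320, 6, 4, 30]
over   → [-320, 6, 4, 30, 4]
swap   → [-320, 6, 4, 4, 30]
rot    → [-320, 6, 4, 30, 4]
+      → [-320, 6, 4, 34]
swap   → [-320, 6, 34, 4]
mod    → [-320, 6, 2]
-      → [-320, 4]
over   → [-320, 4, -320]
rot    → [4, -320, -320]
*      → [4, 102400]
negate → [4, -102400]
swap   → [-102400, 4]
swap   → [4, -102400]
+      → [-102396]
drop   → []
5      → [5]
3      → [5, 3]
-      → [2]
drop   → []
3      → [3]
6      → [3, 6]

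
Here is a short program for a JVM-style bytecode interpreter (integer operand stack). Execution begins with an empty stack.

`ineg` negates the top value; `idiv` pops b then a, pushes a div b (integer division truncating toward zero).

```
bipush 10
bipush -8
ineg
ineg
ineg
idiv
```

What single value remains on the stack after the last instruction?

1

bipush 10 -> [10]
bipush -8 -> [10, -8]
ineg      -> [10, 8]
ineg      -> [10, -8]
ineg      -> [10, 8]
idiv      -> [1]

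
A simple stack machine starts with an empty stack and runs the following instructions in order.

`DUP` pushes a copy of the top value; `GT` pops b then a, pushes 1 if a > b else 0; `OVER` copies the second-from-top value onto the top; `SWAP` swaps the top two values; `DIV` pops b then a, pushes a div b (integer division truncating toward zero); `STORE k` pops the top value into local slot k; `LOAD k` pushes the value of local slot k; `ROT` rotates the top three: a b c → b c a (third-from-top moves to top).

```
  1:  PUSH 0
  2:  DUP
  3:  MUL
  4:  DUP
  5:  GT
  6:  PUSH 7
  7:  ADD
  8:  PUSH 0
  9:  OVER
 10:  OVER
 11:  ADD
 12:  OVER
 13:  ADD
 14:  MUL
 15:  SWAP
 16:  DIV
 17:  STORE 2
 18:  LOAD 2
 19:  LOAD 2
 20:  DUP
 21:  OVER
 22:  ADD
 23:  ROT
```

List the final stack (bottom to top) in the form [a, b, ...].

PUSH 0  -> 0
DUP     -> 0 0
MUL     -> 0
DUP     -> 0 0
GT      -> 0
PUSH 7  -> 0 7
ADD     -> 7
PUSH 0  -> 7 0
OVER    -> 7 0 7
OVER    -> 7 0 7 0
ADD     -> 7 0 7
OVER    -> 7 0 7 0
ADD     -> 7 0 7
MUL     -> 7 0
SWAP    -> 0 7
DIV     -> 0
STORE 2 -> (empty)
LOAD 2  -> 0
LOAD 2  -> 0 0
DUP     -> 0 0 0
OVER    -> 0 0 0 0
ADD     -> 0 0 0
ROT     -> 0 0 0

[0, 0, 0]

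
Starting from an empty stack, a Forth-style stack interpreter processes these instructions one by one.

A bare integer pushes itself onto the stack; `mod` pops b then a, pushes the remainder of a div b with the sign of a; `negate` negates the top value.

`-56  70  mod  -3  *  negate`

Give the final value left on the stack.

-56    -> -56
70     -> -56 70
mod    -> -56
-3     -> -56 -3
*      -> 168
negate -> -168

-168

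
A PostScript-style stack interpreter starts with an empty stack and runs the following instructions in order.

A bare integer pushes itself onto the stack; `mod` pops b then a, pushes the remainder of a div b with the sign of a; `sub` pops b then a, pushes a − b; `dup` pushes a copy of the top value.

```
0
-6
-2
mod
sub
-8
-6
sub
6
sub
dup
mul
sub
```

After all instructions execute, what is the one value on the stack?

-64

0   → [0]
-6  → [0, -6]
-2  → [0, -6, -2]
mod → [0, 0]
sub → [0]
-8  → [0, -8]
-6  → [0, -8, -6]
sub → [0, -2]
6   → [0, -2, 6]
sub → [0, -8]
dup → [0, -8, -8]
mul → [0, 64]
sub → [-64]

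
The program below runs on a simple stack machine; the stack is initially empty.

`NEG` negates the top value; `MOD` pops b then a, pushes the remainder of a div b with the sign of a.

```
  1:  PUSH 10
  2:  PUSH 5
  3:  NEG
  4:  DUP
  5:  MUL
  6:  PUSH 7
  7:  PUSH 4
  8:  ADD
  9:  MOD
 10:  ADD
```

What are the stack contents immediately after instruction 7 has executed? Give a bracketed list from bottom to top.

PUSH 10 -> [10]
PUSH 5  -> [10, 5]
NEG     -> [10, -5]
DUP     -> [10, -5, -5]
MUL     -> [10, 25]
PUSH 7  -> [10, 25, 7]
PUSH 4  -> [10, 25, 7, 4]

[10, 25, 7, 4]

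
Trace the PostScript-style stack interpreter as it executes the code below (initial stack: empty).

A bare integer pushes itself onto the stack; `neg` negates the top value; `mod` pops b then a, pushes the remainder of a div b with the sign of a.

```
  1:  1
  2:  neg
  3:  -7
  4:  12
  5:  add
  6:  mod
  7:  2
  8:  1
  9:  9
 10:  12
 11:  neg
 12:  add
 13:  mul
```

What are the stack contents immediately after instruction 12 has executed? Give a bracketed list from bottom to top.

1   : 1
neg : -1
-7  : -1 -7
12  : -1 -7 12
add : -1 5
mod : -1
2   : -1 2
1   : -1 2 1
9   : -1 2 1 9
12  : -1 2 1 9 12
neg : -1 2 1 9 -12
add : -1 2 1 -3

[-1, 2, 1, -3]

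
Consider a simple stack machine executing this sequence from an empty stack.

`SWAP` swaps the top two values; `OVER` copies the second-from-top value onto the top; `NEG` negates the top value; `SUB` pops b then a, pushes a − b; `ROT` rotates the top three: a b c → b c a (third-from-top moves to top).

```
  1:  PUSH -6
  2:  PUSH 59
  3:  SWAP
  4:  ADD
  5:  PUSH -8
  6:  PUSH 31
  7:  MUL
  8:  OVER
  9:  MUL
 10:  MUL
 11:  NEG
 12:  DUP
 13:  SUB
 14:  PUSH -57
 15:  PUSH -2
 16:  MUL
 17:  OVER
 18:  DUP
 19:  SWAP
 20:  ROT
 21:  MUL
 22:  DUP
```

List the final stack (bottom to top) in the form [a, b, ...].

[0, 0, 0, 0]

PUSH -6  → -6
PUSH 59  → -6 59
SWAP     → 59 -6
ADD      → 53
PUSH -8  → 53 -8
PUSH 31  → 53 -8 31
MUL      → 53 -248
OVER     → 53 -248 53
MUL      → 53 -13144
MUL      → -696632
NEG      → 696632
DUP      → 696632 696632
SUB      → 0
PUSH -57 → 0 -57
PUSH -2  → 0 -57 -2
MUL      → 0 114
OVER     → 0 114 0
DUP      → 0 114 0 0
SWAP     → 0 114 0 0
ROT      → 0 0 0 114
MUL      → 0 0 0
DUP      → 0 0 0 0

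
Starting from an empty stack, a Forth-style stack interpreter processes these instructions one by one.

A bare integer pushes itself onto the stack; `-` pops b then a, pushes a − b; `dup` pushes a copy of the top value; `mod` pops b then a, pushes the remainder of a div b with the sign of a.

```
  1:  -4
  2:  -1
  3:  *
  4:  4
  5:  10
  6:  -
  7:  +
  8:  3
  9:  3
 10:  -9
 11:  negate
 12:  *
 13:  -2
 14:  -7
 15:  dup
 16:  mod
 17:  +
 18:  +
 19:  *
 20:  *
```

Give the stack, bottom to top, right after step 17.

-4     -> [-4]
-1     -> [-4, -1]
*      -> [4]
4      -> [4, 4]
10     -> [4, 4, 10]
-      -> [4, -6]
+      -> [-2]
3      -> [-2, 3]
3      -> [-2, 3, 3]
-9     -> [-2, 3, 3, -9]
negate -> [-2, 3, 3, 9]
*      -> [-2, 3, 27]
-2     -> [-2, 3, 27, -2]
-7     -> [-2, 3, 27, -2, -7]
dup    -> [-2, 3, 27, -2, -7, -7]
mod    -> [-2, 3, 27, -2, 0]
+      -> [-2, 3, 27, -2]

[-2, 3, 27, -2]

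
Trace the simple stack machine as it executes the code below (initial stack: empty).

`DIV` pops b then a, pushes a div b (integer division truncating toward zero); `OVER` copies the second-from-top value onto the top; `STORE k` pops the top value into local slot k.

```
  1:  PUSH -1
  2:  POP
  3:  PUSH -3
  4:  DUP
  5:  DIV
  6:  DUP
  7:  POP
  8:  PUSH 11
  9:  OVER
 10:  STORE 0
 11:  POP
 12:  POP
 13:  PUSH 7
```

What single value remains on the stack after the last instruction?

PUSH -1  [-1]
POP      []
PUSH -3  [-3]
DUP      [-3, -3]
DIV      [1]
DUP      [1, 1]
POP      [1]
PUSH 11  [1, 11]
OVER     [1, 11, 1]
STORE 0  [1, 11]
POP      [1]
POP      []
PUSH 7   [7]

7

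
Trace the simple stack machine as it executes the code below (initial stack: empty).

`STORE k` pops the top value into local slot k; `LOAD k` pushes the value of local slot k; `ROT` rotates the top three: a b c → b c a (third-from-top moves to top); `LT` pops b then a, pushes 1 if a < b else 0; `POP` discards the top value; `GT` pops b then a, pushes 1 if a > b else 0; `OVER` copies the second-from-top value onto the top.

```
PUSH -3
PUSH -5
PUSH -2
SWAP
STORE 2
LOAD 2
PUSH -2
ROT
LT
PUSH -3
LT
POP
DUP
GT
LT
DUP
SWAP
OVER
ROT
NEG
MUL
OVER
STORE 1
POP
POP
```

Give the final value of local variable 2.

-5

PUSH -3  [-3]
PUSH -5  [-3, -5]
PUSH -2  [-3, -5, -2]
SWAP     [-3, -2, -5]
STORE 2  [-3, -2]
LOAD 2   [-3, -2, -5]
PUSH -2  [-3, -2, -5, -2]
ROT      [-3, -5, -2, -2]
LT       [-3, -5, 0]
PUSH -3  [-3, -5, 0, -3]
LT       [-3, -5, 0]
POP      [-3, -5]
DUP      [-3, -5, -5]
GT       [-3, 0]
LT       [1]
DUP      [1, 1]
SWAP     [1, 1]
OVER     [1, 1, 1]
ROT      [1, 1, 1]
NEG      [1, 1, -1]
MUL      [1, -1]
OVER     [1, -1, 1]
STORE 1  [1, -1]
POP      [1]
POP      []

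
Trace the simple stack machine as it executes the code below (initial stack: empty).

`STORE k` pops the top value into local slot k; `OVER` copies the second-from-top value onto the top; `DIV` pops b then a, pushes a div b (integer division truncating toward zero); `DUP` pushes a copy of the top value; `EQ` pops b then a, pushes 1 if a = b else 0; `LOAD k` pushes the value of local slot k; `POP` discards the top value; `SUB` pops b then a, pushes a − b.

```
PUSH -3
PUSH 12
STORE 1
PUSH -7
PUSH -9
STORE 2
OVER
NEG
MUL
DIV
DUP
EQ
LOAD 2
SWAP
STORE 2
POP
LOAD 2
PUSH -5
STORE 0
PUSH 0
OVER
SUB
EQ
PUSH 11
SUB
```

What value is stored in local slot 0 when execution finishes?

PUSH -3  [-3]
PUSH 12  [-3, 12]
STORE 1  [-3]
PUSH -7  [-3, -7]
PUSH -9  [-3, -7, -9]
STORE 2  [-3, -7]
OVER     [-3, -7, -3]
NEG      [-3, -7, 3]
MUL      [-3, -21]
DIV      [0]
DUP      [0, 0]
EQ       [1]
LOAD 2   [1, -9]
SWAP     [-9, 1]
STORE 2  [-9]
POP      []
LOAD 2   [1]
PUSH -5  [1, -5]
STORE 0  [1]
PUSH 0   [1, 0]
OVER     [1, 0, 1]
SUB      [1, -1]
EQ       [0]
PUSH 11  [0, 11]
SUB      [-11]

-5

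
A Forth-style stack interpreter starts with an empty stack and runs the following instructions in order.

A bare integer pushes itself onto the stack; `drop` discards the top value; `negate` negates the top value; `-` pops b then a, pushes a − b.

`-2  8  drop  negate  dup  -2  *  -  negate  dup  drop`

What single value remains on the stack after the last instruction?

-6

-2      [-2]
8       [-2, 8]
drop    [-2]
negate  [2]
dup     [2, 2]
-2      [2, 2, -2]
*       [2, -4]
-       [6]
negate  [-6]
dup     [-6, -6]
drop    [-6]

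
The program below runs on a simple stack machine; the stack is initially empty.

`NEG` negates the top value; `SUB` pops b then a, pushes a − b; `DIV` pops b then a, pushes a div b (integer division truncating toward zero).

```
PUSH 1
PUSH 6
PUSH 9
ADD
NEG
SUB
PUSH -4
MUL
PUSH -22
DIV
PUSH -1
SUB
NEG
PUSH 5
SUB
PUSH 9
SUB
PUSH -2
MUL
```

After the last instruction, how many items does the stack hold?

PUSH 1   -> 1
PUSH 6   -> 1 6
PUSH 9   -> 1 6 9
ADD      -> 1 15
NEG      -> 1 -15
SUB      -> 16
PUSH -4  -> 16 -4
MUL      -> -64
PUSH -22 -> -64 -22
DIV      -> 2
PUSH -1  -> 2 -1
SUB      -> 3
NEG      -> -3
PUSH 5   -> -3 5
SUB      -> -8
PUSH 9   -> -8 9
SUB      -> -17
PUSH -2  -> -17 -2
MUL      -> 34

1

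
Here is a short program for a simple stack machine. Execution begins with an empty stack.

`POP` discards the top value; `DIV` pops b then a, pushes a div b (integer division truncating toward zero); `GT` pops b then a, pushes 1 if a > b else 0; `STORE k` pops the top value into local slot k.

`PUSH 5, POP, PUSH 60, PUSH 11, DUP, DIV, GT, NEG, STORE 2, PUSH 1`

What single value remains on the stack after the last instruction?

1

PUSH 5  : 5
POP     : (empty)
PUSH 60 : 60
PUSH 11 : 60 11
DUP     : 60 11 11
DIV     : 60 1
GT      : 1
NEG     : -1
STORE 2 : (empty)
PUSH 1  : 1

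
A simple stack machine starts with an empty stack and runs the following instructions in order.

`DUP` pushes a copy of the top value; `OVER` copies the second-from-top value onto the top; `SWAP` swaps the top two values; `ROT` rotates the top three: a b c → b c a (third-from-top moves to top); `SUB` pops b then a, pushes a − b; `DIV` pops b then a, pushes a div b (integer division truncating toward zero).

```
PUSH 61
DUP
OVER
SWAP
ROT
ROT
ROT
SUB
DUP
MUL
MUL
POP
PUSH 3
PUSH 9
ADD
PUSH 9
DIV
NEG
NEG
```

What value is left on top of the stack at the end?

1

PUSH 61 : 61
DUP     : 61 61
OVER    : 61 61 61
SWAP    : 61 61 61
ROT     : 61 61 61
ROT     : 61 61 61
ROT     : 61 61 61
SUB     : 61 0
DUP     : 61 0 0
MUL     : 61 0
MUL     : 0
POP     : (empty)
PUSH 3  : 3
PUSH 9  : 3 9
ADD     : 12
PUSH 9  : 12 9
DIV     : 1
NEG     : -1
NEG     : 1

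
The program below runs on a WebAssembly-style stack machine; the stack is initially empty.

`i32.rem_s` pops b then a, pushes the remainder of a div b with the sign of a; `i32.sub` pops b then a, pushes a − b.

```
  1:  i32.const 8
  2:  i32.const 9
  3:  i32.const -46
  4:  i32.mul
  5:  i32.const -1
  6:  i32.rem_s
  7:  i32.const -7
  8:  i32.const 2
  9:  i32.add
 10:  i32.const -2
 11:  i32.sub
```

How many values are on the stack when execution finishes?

3

i32.const 8    8
i32.const 9    8 9
i32.const -46  8 9 -46
i32.mul        8 -414
i32.const -1   8 -414 -1
i32.rem_s      8 0
i32.const -7   8 0 -7
i32.const 2    8 0 -7 2
i32.add        8 0 -5
i32.const -2   8 0 -5 -2
i32.sub        8 0 -3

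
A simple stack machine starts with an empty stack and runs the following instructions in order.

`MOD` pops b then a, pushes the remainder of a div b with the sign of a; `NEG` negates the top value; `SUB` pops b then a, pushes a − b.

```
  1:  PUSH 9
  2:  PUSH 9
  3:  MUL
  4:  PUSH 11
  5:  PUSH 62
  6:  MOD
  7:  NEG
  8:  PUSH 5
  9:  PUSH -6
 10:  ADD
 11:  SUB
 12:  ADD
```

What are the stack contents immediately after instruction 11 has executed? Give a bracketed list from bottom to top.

[81, -10]

PUSH 9  → 9
PUSH 9  → 9 9
MUL     → 81
PUSH 11 → 81 11
PUSH 62 → 81 11 62
MOD     → 81 11
NEG     → 81 -11
PUSH 5  → 81 -11 5
PUSH -6 → 81 -11 5 -6
ADD     → 81 -11 -1
SUB     → 81 -10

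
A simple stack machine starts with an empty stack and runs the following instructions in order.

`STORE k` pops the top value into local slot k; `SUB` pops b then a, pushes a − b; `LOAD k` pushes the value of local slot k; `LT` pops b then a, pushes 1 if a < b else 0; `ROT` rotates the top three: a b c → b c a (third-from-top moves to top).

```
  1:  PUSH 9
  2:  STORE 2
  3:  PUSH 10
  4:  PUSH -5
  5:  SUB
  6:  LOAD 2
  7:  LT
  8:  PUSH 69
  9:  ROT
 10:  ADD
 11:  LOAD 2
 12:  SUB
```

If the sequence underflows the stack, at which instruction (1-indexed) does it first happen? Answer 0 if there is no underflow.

PUSH 9  → [9]
STORE 2 → []
PUSH 10 → [10]
PUSH -5 → [10, -5]
SUB     → [15]
LOAD 2  → [15, 9]
LT      → [0]
PUSH 69 → [0, 69]
ROT  — needs 3 operands, stack has 2 → underflow

9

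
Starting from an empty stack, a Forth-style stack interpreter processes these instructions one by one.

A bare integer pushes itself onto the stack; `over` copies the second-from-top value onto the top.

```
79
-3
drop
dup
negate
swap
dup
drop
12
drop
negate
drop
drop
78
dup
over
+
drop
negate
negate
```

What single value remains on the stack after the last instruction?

78

79     → 79
-3     → 79 -3
drop   → 79
dup    → 79 79
negate → 79 -79
swap   → -79 79
dup    → -79 79 79
drop   → -79 79
12     → -79 79 12
drop   → -79 79
negate → -79 -79
drop   → -79
drop   → (empty)
78     → 78
dup    → 78 78
over   → 78 78 78
+      → 78 156
drop   → 78
negate → -78
negate → 78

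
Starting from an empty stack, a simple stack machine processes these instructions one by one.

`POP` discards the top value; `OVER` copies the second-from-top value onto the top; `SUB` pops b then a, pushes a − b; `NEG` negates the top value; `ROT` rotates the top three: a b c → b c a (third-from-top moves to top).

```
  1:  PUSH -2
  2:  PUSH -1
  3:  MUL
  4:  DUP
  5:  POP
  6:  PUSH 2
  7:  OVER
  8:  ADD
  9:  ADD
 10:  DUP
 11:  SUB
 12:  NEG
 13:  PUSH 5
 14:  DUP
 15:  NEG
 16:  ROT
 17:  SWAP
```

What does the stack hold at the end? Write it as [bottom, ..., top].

PUSH -2 → [-2]
PUSH -1 → [-2, -1]
MUL     → [2]
DUP     → [2, 2]
POP     → [2]
PUSH 2  → [2, 2]
OVER    → [2, 2, 2]
ADD     → [2, 4]
ADD     → [6]
DUP     → [6, 6]
SUB     → [0]
NEG     → [0]
PUSH 5  → [0, 5]
DUP     → [0, 5, 5]
NEG     → [0, 5, -5]
ROT     → [5, -5, 0]
SWAP    → [5, 0, -5]

[5, 0, -5]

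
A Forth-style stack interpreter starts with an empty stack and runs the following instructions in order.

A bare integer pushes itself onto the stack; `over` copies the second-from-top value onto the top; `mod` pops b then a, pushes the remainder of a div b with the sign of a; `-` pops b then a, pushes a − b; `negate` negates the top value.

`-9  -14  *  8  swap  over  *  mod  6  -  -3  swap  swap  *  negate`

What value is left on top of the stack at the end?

-9      [-9]
-14     [-9, -14]
*       [126]
8       [126, 8]
swap    [8, 126]
over    [8, 126, 8]
*       [8, 1008]
mod     [8]
6       [8, 6]
-       [2]
-3      [2, -3]
swap    [-3, 2]
swap    [2, -3]
*       [-6]
negate  [6]

6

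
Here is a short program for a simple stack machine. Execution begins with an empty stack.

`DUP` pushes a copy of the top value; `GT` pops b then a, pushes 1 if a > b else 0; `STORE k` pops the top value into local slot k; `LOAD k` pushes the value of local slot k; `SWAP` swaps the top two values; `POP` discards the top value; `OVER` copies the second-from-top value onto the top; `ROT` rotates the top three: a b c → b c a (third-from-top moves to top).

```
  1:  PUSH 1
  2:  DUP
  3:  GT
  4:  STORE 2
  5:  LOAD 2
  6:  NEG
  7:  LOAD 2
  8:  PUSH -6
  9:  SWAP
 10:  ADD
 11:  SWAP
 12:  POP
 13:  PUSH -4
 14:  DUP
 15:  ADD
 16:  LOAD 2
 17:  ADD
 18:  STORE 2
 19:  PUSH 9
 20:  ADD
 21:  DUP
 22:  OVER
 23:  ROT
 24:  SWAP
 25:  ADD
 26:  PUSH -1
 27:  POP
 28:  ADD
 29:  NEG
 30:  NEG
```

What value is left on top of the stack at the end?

PUSH 1  -> [1]
DUP     -> [1, 1]
GT      -> [0]
STORE 2 -> []
LOAD 2  -> [0]
NEG     -> [0]
LOAD 2  -> [0, 0]
PUSH -6 -> [0, 0, -6]
SWAP    -> [0, -6, 0]
ADD     -> [0, -6]
SWAP    -> [-6, 0]
POP     -> [-6]
PUSH -4 -> [-6, -4]
DUP     -> [-6, -4, -4]
ADD     -> [-6, -8]
LOAD 2  -> [-6, -8, 0]
ADD     -> [-6, -8]
STORE 2 -> [-6]
PUSH 9  -> [-6, 9]
ADD     -> [3]
DUP     -> [3, 3]
OVER    -> [3, 3, 3]
ROT     -> [3, 3, 3]
SWAP    -> [3, 3, 3]
ADD     -> [3, 6]
PUSH -1 -> [3, 6, -1]
POP     -> [3, 6]
ADD     -> [9]
NEG     -> [-9]
NEG     -> [9]

9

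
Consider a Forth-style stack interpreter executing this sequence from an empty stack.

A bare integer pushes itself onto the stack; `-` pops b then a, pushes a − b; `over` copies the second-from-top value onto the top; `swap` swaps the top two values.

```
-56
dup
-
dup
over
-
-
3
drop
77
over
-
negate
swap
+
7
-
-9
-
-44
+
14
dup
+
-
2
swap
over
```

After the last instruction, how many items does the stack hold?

3

-56    → -56
dup    → -56 -56
-      → 0
dup    → 0 0
over   → 0 0 0
-      → 0 0
-      → 0
3      → 0 3
drop   → 0
77     → 0 77
over   → 0 77 0
-      → 0 77
negate → 0 -77
swap   → -77 0
+      → -77
7      → -77 7
-      → -84
-9     → -84 -9
-      → -75
-44    → -75 -44
+      → -119
14     → -119 14
dup    → -119 14 14
+      → -119 28
-      → -147
2      → -147 2
swap   → 2 -147
over   → 2 -147 2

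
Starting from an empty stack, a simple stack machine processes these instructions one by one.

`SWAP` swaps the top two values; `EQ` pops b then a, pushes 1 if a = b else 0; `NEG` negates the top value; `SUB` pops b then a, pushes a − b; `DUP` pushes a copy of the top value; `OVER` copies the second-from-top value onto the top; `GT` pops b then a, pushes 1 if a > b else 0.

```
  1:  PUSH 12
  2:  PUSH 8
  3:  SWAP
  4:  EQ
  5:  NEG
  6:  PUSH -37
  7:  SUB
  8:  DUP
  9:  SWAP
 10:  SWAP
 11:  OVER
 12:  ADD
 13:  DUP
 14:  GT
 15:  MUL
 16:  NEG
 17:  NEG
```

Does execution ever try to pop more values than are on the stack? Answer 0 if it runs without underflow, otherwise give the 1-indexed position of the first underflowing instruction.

PUSH 12   [12]
PUSH 8    [12, 8]
SWAP      [8, 12]
EQ        [0]
NEG       [0]
PUSH -37  [0, -37]
SUB       [37]
DUP       [37, 37]
SWAP      [37, 37]
SWAP      [37, 37]
OVER      [37, 37, 37]
ADD       [37, 74]
DUP       [37, 74, 74]
GT        [37, 0]
MUL       [0]
NEG       [0]
NEG       [0]

0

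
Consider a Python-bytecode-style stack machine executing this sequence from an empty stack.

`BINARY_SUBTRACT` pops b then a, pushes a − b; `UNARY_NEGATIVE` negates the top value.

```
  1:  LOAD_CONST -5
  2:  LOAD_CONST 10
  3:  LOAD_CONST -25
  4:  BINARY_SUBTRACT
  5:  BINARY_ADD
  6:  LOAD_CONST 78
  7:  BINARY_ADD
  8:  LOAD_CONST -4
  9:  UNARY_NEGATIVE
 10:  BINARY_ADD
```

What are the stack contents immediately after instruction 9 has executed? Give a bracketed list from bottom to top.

LOAD_CONST -5   → [-5]
LOAD_CONST 10   → [-5, 10]
LOAD_CONST -25  → [-5, 10, -25]
BINARY_SUBTRACT → [-5, 35]
BINARY_ADD      → [30]
LOAD_CONST 78   → [30, 78]
BINARY_ADD      → [108]
LOAD_CONST -4   → [108, -4]
UNARY_NEGATIVE  → [108, 4]

[108, 4]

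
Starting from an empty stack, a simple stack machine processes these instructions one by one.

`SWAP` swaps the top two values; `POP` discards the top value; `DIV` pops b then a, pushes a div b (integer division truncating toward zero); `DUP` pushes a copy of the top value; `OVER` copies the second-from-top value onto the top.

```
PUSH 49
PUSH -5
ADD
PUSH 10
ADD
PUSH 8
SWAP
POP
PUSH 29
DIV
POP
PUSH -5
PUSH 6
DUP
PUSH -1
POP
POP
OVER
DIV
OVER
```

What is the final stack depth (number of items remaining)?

PUSH 49 → [49]
PUSH -5 → [49, -5]
ADD     → [44]
PUSH 10 → [44, 10]
ADD     → [54]
PUSH 8  → [54, 8]
SWAP    → [8, 54]
POP     → [8]
PUSH 29 → [8, 29]
DIV     → [0]
POP     → []
PUSH -5 → [-5]
PUSH 6  → [-5, 6]
DUP     → [-5, 6, 6]
PUSH -1 → [-5, 6, 6, -1]
POP     → [-5, 6, 6]
POP     → [-5, 6]
OVER    → [-5, 6, -5]
DIV     → [-5, -1]
OVER    → [-5, -1, -5]

3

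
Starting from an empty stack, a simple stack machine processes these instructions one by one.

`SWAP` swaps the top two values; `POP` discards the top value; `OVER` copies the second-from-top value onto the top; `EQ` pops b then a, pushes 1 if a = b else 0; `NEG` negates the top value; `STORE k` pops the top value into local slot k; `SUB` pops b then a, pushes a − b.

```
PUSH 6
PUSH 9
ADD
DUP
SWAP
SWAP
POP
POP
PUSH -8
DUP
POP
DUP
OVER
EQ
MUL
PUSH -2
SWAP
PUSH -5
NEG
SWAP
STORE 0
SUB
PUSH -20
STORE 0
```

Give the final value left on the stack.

PUSH 6   → 6
PUSH 9   → 6 9
ADD      → 15
DUP      → 15 15
SWAP     → 15 15
SWAP     → 15 15
POP      → 15
POP      → (empty)
PUSH -8  → -8
DUP      → -8 -8
POP      → -8
DUP      → -8 -8
OVER     → -8 -8 -8
EQ       → -8 1
MUL      → -8
PUSH -2  → -8 -2
SWAP     → -2 -8
PUSH -5  → -2 -8 -5
NEG      → -2 -8 5
SWAP     → -2 5 -8
STORE 0  → -2 5
SUB      → -7
PUSH -20 → -7 -20
STORE 0  → -7

-7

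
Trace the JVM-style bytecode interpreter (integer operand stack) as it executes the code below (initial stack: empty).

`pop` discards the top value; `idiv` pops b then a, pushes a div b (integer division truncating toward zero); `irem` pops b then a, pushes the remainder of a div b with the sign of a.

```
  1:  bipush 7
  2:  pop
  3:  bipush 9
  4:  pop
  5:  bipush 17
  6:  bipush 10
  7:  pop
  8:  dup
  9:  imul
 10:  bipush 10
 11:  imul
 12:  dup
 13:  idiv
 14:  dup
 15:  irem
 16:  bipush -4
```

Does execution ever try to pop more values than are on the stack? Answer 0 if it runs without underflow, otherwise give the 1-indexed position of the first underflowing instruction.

0

bipush 7  → 7
pop       → (empty)
bipush 9  → 9
pop       → (empty)
bipush 17 → 17
bipush 10 → 17 10
pop       → 17
dup       → 17 17
imul      → 289
bipush 10 → 289 10
imul      → 2890
dup       → 2890 2890
idiv      → 1
dup       → 1 1
irem      → 0
bipush -4 → 0 -4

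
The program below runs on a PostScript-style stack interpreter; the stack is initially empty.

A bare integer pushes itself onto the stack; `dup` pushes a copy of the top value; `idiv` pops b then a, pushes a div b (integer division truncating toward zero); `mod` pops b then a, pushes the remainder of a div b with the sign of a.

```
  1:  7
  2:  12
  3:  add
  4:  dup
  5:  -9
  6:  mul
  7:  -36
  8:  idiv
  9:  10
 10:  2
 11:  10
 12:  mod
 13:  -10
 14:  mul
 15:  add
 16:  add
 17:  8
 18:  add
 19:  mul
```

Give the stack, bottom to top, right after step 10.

[19, 4, 10, 2]

7     [7]
12    [7, 12]
add   [19]
dup   [19, 19]
-9    [19, 19, -9]
mul   [19, -171]
-36   [19, -171, -36]
idiv  [19, 4]
10    [19, 4, 10]
2     [19, 4, 10, 2]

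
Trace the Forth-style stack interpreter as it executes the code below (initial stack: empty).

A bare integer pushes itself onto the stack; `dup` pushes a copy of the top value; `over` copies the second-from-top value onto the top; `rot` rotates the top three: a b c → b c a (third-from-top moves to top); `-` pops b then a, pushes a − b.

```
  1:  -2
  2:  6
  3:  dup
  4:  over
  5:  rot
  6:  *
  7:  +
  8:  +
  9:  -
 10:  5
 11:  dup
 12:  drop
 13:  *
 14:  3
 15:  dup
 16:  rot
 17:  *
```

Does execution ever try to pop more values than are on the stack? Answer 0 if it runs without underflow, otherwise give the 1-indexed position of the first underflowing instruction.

-2    [-2]
6     [-2, 6]
dup   [-2, 6, 6]
over  [-2, 6, 6, 6]
rot   [-2, 6, 6, 6]
*     [-2, 6, 36]
+     [-2, 42]
+     [40]
-  — needs 2 operands, stack has 1 → underflow

9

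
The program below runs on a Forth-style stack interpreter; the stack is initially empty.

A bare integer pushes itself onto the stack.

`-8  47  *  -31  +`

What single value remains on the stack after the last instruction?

-407

-8  → [-8]
47  → [-8, 47]
*   → [-376]
-31 → [-376, -31]
+   → [-407]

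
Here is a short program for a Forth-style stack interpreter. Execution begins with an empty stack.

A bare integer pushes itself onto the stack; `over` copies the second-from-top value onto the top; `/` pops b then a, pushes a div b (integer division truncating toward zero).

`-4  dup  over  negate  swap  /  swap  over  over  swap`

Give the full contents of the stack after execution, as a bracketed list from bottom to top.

[-1, -4, -4, -1]

-4     -> [-4]
dup    -> [-4, -4]
over   -> [-4, -4, -4]
negate -> [-4, -4, 4]
swap   -> [-4, 4, -4]
/      -> [-4, -1]
swap   -> [-1, -4]
over   -> [-1, -4, -1]
over   -> [-1, -4, -1, -4]
swap   -> [-1, -4, -4, -1]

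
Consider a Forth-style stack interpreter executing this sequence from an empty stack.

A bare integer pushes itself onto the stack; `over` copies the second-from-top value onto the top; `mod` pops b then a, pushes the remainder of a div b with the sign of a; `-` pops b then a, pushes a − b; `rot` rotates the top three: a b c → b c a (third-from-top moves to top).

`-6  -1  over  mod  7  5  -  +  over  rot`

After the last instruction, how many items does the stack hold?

3

-6   : [-6]
-1   : [-6, -1]
over : [-6, -1, -6]
mod  : [-6, -1]
7    : [-6, -1, 7]
5    : [-6, -1, 7, 5]
-    : [-6, -1, 2]
+    : [-6, 1]
over : [-6, 1, -6]
rot  : [1, -6, -6]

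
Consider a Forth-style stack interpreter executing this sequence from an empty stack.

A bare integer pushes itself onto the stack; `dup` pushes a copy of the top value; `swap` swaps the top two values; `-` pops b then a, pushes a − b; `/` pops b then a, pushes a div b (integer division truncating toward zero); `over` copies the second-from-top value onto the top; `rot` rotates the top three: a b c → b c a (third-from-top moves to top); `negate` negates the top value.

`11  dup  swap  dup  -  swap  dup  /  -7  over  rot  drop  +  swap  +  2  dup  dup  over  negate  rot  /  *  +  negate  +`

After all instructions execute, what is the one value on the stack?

-6

11      [11]
dup     [11, 11]
swap    [11, 11]
dup     [11, 11, 11]
-       [11, 0]
swap    [0, 11]
dup     [0, 11, 11]
/       [0, 1]
-7      [0, 1, -7]
over    [0, 1, -7, 1]
rot     [0, -7, 1, 1]
drop    [0, -7, 1]
+       [0, -6]
swap    [-6, 0]
+       [-6]
2       [-6, 2]
dup     [-6, 2, 2]
dup     [-6, 2, 2, 2]
over    [-6, 2, 2, 2, 2]
negate  [-6, 2, 2, 2, -2]
rot     [-6, 2, 2, -2, 2]
/       [-6, 2, 2, -1]
*       [-6, 2, -2]
+       [-6, 0]
negate  [-6, 0]
+       [-6]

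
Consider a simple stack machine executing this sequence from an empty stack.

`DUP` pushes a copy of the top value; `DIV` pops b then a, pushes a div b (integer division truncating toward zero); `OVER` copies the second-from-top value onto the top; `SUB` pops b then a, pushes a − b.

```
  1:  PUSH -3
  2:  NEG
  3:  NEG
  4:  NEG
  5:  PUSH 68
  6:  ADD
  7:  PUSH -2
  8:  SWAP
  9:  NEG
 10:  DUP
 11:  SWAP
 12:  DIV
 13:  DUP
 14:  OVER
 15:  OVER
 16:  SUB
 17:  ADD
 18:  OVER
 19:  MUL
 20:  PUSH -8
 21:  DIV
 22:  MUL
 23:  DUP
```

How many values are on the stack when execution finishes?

PUSH -3 : [-3]
NEG     : [3]
NEG     : [-3]
NEG     : [3]
PUSH 68 : [3, 68]
ADD     : [71]
PUSH -2 : [71, -2]
SWAP    : [-2, 71]
NEG     : [-2, -71]
DUP     : [-2, -71, -71]
SWAP    : [-2, -71, -71]
DIV     : [-2, 1]
DUP     : [-2, 1, 1]
OVER    : [-2, 1, 1, 1]
OVER    : [-2, 1, 1, 1, 1]
SUB     : [-2, 1, 1, 0]
ADD     : [-2, 1, 1]
OVER    : [-2, 1, 1, 1]
MUL     : [-2, 1, 1]
PUSH -8 : [-2, 1, 1, -8]
DIV     : [-2, 1, 0]
MUL     : [-2, 0]
DUP     : [-2, 0, 0]

3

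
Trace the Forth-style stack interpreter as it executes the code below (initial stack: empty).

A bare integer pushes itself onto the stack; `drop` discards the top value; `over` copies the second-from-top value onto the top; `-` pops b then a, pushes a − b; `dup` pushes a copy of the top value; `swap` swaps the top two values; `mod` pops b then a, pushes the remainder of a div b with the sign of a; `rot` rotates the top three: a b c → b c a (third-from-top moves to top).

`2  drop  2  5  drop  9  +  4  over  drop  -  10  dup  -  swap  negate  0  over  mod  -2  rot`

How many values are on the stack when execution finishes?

4

2      : [2]
drop   : []
2      : [2]
5      : [2, 5]
drop   : [2]
9      : [2, 9]
+      : [11]
4      : [11, 4]
over   : [11, 4, 11]
drop   : [11, 4]
-      : [7]
10     : [7, 10]
dup    : [7, 10, 10]
-      : [7, 0]
swap   : [0, 7]
negate : [0, -7]
0      : [0, -7, 0]
over   : [0, -7, 0, -7]
mod    : [0, -7, 0]
-2     : [0, -7, 0, -2]
rot    : [0, 0, -2, -7]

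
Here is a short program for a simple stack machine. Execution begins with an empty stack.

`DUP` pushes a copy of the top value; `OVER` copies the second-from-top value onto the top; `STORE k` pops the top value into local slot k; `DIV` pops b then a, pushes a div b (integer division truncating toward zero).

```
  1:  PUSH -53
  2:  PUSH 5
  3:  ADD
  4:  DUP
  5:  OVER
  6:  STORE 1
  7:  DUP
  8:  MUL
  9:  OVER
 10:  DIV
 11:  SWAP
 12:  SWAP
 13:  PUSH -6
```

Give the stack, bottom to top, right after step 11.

PUSH -53  -53
PUSH 5    -53 5
ADD       -48
DUP       -48 -48
OVER      -48 -48 -48
STORE 1   -48 -48
DUP       -48 -48 -48
MUL       -48 2304
OVER      -48 2304 -48
DIV       -48 -48
SWAP      -48 -48

[-48, -48]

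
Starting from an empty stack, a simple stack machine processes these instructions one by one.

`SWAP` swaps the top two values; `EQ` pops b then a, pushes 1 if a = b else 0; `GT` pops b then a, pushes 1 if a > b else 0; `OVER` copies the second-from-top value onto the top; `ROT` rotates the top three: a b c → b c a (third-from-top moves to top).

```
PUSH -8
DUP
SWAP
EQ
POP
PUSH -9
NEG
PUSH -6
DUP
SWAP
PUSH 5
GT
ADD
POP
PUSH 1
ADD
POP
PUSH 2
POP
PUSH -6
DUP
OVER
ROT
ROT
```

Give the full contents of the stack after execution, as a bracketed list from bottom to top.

[-6, -6, -6]

PUSH -8 -> -8
DUP     -> -8 -8
SWAP    -> -8 -8
EQ      -> 1
POP     -> (empty)
PUSH -9 -> -9
NEG     -> 9
PUSH -6 -> 9 -6
DUP     -> 9 -6 -6
SWAP    -> 9 -6 -6
PUSH 5  -> 9 -6 -6 5
GT      -> 9 -6 0
ADD     -> 9 -6
POP     -> 9
PUSH 1  -> 9 1
ADD     -> 10
POP     -> (empty)
PUSH 2  -> 2
POP     -> (empty)
PUSH -6 -> -6
DUP     -> -6 -6
OVER    -> -6 -6 -6
ROT     -> -6 -6 -6
ROT     -> -6 -6 -6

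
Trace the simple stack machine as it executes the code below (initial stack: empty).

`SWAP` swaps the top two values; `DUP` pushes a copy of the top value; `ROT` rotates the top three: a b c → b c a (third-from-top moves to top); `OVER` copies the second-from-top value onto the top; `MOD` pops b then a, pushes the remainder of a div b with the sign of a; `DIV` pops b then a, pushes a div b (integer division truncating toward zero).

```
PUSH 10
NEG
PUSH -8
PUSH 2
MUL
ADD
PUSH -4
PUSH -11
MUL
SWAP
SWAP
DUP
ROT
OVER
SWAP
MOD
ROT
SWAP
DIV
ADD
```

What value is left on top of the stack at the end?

PUSH 10  : [10]
NEG      : [-10]
PUSH -8  : [-10, -8]
PUSH 2   : [-10, -8, 2]
MUL      : [-10, -16]
ADD      : [-26]
PUSH -4  : [-26, -4]
PUSH -11 : [-26, -4, -11]
MUL      : [-26, 44]
SWAP     : [44, -26]
SWAP     : [-26, 44]
DUP      : [-26, 44, 44]
ROT      : [44, 44, -26]
OVER     : [44, 44, -26, 44]
SWAP     : [44, 44, 44, -26]
MOD      : [44, 44, 18]
ROT      : [44, 18, 44]
SWAP     : [44, 44, 18]
DIV      : [44, 2]
ADD      : [46]

46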